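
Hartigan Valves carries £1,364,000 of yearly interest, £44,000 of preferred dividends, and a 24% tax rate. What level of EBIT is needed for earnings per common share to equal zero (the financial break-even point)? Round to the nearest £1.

£1,421,895

Preferred dividends are paid after tax, so their pre-tax equivalent is £44,000 ÷ (1 − 0.24) = £57,894.74.
EPS = 0 when EBIT covers interest plus the pre-tax preferred burden: £1,364,000 + £57,894.74 = £1,421,894.74.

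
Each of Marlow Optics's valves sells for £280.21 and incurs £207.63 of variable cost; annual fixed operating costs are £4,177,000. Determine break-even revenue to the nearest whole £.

£16,126,167

CM per unit = £280.21 − £207.63 = £72.58; CM ratio = £72.58 / £280.21 = 0.2590.
Break-even revenue = fixed costs × price ÷ CM = £4,177,000 × £280.21 ÷ £72.58 = £16,126,167.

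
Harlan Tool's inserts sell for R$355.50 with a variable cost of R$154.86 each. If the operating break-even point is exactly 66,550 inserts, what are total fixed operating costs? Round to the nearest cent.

Each unit contributes R$355.50 − R$154.86 = R$200.64.
Since BE = FC / CM, FC = 66,550 × R$200.64 = R$13,352,592.00.

R$13,352,592.00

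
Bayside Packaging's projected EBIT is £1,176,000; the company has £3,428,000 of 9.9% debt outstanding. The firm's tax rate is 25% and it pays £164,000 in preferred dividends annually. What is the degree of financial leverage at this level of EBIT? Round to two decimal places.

Interest = £339,372.00.
Preferred dividends grossed up pre-tax: £164,000 / (1 − 0.25) = £218,666.67.
DFL = EBIT ÷ [EBIT − I − D_p/(1−t)] = £1,176,000 ÷ [£1,176,000 − £339,372.00 − £218,666.67] = £1,176,000 ÷ £617,961.33 = 1.9030.

1.90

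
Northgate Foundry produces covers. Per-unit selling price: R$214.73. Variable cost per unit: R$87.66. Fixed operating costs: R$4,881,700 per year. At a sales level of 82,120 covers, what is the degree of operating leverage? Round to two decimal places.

1.88

Contribution at this volume is 82,120 × R$127.07 = R$10,434,988.40.
Subtracting fixed costs: EBIT = R$10,434,988.40 − R$4,881,700 = R$5,553,288.40.
DOL = contribution ÷ EBIT = R$10,434,988.40 ÷ R$5,553,288.40 = 1.8791.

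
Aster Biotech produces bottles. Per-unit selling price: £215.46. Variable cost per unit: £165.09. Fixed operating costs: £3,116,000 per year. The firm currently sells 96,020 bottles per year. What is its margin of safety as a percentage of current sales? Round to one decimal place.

35.6%

Unit CM = price − variable cost = £215.46 − £165.09 = £50.37. Break-even units = £3,116,000 ÷ £50.37 = 61,862.22; break-even revenue = 61,862.22 × £215.46 = £13,328,833.83.
Actual sales revenue = 96,020 × £215.46 = £20,688,469.20.
Margin of safety = (£20,688,469.20 − £13,328,833.83) ÷ £20,688,469.20 = 35.6%.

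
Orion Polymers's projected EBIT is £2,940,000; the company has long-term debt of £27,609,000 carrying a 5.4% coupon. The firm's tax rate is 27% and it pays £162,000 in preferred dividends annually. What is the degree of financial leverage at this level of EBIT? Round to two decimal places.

Interest = £1,490,886.00.
Preferred dividends grossed up pre-tax: £162,000 / (1 − 0.27) = £221,917.81.
DFL = EBIT ÷ [EBIT − I − D_p/(1−t)] = £2,940,000 ÷ [£2,940,000 − £1,490,886.00 − £221,917.81] = £2,940,000 ÷ £1,227,196.19 = 2.3957.

2.40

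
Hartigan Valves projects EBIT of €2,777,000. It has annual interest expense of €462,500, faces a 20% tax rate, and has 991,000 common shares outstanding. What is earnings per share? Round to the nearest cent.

Interest = €462,500.00, so EBT = €2,777,000 − €462,500.00 = €2,314,500.00.
After tax at 20%: net income = €2,314,500.00 × 0.80 = €1,851,600.00.
Per share: €1,851,600.00 / 991,000 shares = €1.87.

€1.87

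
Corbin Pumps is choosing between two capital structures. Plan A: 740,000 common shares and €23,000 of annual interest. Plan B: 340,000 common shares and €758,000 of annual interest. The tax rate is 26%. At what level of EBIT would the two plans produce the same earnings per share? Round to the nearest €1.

€1,382,750

Set EPS_A = EPS_B: (EBIT − €23,000)(1 − 0.26) ÷ 740,000 = (EBIT − €758,000)(1 − 0.26) ÷ 340,000.
The (1 − t) factor cancels: (EBIT − 23,000) × 340,000 = (EBIT − 758,000) × 740,000.
Solving, EBIT = (758,000·740,000 − 23,000·340,000) / (740,000 − 340,000) = 553,100,000,000 / 400,000 = 1,382,750.00.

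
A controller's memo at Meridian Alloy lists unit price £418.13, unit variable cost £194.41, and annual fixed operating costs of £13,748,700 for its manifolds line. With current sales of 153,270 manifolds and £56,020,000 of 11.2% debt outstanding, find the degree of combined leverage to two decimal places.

Total contribution margin = 153,270 × £223.72 = £34,289,564.40.
Operating income = contribution − fixed costs = £34,289,564.40 − £13,748,700 = £20,540,864.40. Interest = £6,274,240.00.
DOL = £34,289,564.40 ÷ £20,540,864.40 = 1.6693; DFL = £20,540,864.40 ÷ £14,266,624.40 = 1.4398.
Combined leverage = 1.6693 × 1.4398 = 2.4035.

2.40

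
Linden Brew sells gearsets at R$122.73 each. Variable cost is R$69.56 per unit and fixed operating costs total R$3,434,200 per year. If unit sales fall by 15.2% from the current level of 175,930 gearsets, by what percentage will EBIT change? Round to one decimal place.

Total contribution margin = 175,930 × R$53.17 = R$9,354,198.10.
Subtracting fixed costs: EBIT = R$9,354,198.10 − R$3,434,200 = R$5,919,998.10.
DOL = contribution ÷ EBIT = R$9,354,198.10 ÷ R$5,919,998.10 = 1.5801.
%ΔEBIT = DOL × %ΔSales = 1.5801 × -15.2% = -24.0%.

-24.0%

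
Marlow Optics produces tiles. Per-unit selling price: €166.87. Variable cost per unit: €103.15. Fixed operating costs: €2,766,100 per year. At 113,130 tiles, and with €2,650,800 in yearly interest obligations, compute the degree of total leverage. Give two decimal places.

Total contribution margin = 113,130 × €63.72 = €7,208,643.60.
Operating income = contribution − fixed costs = €7,208,643.60 − €2,766,100 = €4,442,543.60. Interest = €2,650,800.00, so EBIT − I = €1,791,743.60.
DCL = contribution ÷ (EBIT − I) = €7,208,643.60 ÷ €1,791,743.60 = 4.0233.

4.02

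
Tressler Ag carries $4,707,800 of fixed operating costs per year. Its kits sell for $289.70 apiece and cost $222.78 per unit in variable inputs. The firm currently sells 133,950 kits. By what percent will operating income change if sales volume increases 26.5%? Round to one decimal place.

+55.8%

At 133,950 units, contribution = 133,950 × $66.92 = $8,963,934.00.
EBIT = $8,963,934.00 − $4,707,800 = $4,256,134.00.
DOL = contribution ÷ EBIT = $8,963,934.00 ÷ $4,256,134.00 = 2.1061.
So EBIT moves 2.1061 × (+26.5%) = +55.8%.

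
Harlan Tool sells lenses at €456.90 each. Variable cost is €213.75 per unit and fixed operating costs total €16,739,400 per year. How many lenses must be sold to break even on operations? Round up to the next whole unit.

Unit CM = price − variable cost = €456.90 − €213.75 = €243.15.
Units to break even: €16,739,400 ÷ €243.15 = 68,843.92, rounded up to 68,844.

68,844 lenses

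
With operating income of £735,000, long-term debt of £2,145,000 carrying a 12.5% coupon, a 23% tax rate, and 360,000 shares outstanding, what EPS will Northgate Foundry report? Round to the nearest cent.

Interest = £268,125.00, so EBT = £735,000 − £268,125.00 = £466,875.00.
Net income = £466,875.00 × (1 − 0.23) = £359,493.75.
Per share: £359,493.75 / 360,000 shares = £1.00.

£1.00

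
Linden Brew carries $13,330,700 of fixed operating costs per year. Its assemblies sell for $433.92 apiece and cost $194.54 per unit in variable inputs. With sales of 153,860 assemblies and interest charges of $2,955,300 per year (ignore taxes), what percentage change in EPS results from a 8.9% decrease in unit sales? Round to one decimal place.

-16.0%

Total contribution margin = 153,860 × $239.38 = $36,831,006.80.
EBIT = $36,831,006.80 − $13,330,700 = $23,500,306.80.
Interest = $2,955,300.00, so EBIT − I = $20,545,006.80.
Degree of combined leverage = contribution ÷ (EBIT − I) = $36,831,006.80 ÷ $20,545,006.80 = 1.7927.
%ΔEPS = DCL × %ΔSales = 1.7927 × -8.9% = -16.0%.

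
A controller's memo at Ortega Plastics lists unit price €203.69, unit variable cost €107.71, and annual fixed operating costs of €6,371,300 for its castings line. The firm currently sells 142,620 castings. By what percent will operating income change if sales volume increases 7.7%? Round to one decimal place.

Contribution at this volume is 142,620 × €95.98 = €13,688,667.60.
EBIT = €13,688,667.60 − €6,371,300 = €7,317,367.60.
Degree of operating leverage = €13,688,667.60 / €7,317,367.60 = 1.8707.
So EBIT moves 1.8707 × (+7.7%) = +14.4%.

+14.4%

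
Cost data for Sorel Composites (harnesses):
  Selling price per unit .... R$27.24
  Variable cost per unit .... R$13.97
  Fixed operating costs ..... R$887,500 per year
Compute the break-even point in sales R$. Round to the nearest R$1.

R$1,821,816

Contribution margin per unit = R$27.24 − R$13.97 = R$13.27, a CM ratio of R$13.27 ÷ R$27.24 = 0.4872.
Break-even revenue = fixed costs × price ÷ CM = R$887,500 × R$27.24 ÷ R$13.27 = R$1,821,816.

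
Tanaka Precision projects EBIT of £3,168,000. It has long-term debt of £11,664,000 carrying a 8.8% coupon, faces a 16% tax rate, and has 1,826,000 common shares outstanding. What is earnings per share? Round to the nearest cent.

£0.99

Pre-tax income = £3,168,000 − £1,026,432.00 = £2,141,568.00.
After tax at 16%: net income = £2,141,568.00 × 0.84 = £1,798,917.12.
EPS = £1,798,917.12 ÷ 1,826,000 = £0.99.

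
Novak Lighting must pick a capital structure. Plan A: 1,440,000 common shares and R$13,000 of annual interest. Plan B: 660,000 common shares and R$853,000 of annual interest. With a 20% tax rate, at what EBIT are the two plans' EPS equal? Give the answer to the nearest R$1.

At indifference, (EBIT − 13,000)(1 − t)/1,440,000 = (EBIT − 853,000)(1 − t)/660,000.
The (1 − t) factor cancels: (EBIT − 13,000) × 660,000 = (EBIT − 853,000) × 1,440,000.
EBIT × (1,440,000 − 660,000) = 853,000 × 1,440,000 − 13,000 × 660,000 = 1,219,740,000,000, so EBIT = 1,219,740,000,000 ÷ 780,000 = 1,563,769.23.

R$1,563,769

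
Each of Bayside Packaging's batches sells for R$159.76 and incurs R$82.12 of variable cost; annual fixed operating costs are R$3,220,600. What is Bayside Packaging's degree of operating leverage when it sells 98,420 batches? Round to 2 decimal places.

Total contribution margin = 98,420 × R$77.64 = R$7,641,328.80.
EBIT = R$7,641,328.80 − R$3,220,600 = R$4,420,728.80.
So DOL = total CM / EBIT = R$7,641,328.80 / R$4,420,728.80 = 1.7285.

1.73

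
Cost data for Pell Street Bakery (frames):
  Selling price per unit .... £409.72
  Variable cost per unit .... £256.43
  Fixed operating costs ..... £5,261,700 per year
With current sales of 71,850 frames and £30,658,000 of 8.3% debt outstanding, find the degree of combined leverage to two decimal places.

At 71,850 units, contribution = 71,850 × £153.29 = £11,013,886.50.
Operating income = contribution − fixed costs = £11,013,886.50 − £5,261,700 = £5,752,186.50. Interest = £2,544,614.00, so EBIT − I = £3,207,572.50.
Degree of total leverage = total CM / (EBIT − interest) = £11,013,886.50 / £3,207,572.50 = 3.4337.

3.43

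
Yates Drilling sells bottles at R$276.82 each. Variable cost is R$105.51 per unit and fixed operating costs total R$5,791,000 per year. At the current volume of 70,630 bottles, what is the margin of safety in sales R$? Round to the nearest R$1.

R$10,194,114

Each unit contributes R$276.82 − R$105.51 = R$171.31. Break-even units = R$5,791,000 ÷ R$171.31 = 33,804.21; break-even revenue = 33,804.21 × R$276.82 = R$9,357,682.68.
Actual sales revenue = 70,630 × R$276.82 = R$19,551,796.60.
Margin of safety = R$19,551,796.60 − R$9,357,682.68 = R$10,194,114.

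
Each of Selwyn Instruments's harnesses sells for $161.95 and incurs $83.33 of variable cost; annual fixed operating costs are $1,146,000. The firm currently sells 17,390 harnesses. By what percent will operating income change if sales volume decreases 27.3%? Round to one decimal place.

Contribution at this volume is 17,390 × $78.62 = $1,367,201.80.
EBIT = $1,367,201.80 − $1,146,000 = $221,201.80.
Degree of operating leverage = $1,367,201.80 / $221,201.80 = 6.1808.
So EBIT moves 6.1808 × (-27.3%) = -168.7%.

-168.7%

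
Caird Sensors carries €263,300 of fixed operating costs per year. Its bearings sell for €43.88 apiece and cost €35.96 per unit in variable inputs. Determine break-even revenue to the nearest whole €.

€1,458,788

CM per unit = €43.88 − €35.96 = €7.92; CM ratio = €7.92 / €43.88 = 0.1805.
Break-even revenue = fixed costs × price ÷ CM = €263,300 × €43.88 ÷ €7.92 = €1,458,788.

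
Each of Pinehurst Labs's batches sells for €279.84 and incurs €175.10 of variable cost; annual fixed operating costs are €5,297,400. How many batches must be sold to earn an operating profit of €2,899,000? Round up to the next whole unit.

Unit CM = price − variable cost = €279.84 − €175.10 = €104.74.
Required volume = (fixed costs + target profit) ÷ CM = (€5,297,400 + €2,899,000) ÷ €104.74 = 78,254.73, so 78,255 batches.

78,255 batches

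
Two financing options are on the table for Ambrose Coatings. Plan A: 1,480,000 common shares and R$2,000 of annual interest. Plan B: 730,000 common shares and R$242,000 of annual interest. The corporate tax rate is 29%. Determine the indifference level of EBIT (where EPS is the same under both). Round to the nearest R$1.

Set EPS_A = EPS_B: (EBIT − R$2,000)(1 − 0.29) ÷ 1,480,000 = (EBIT − R$242,000)(1 − 0.29) ÷ 730,000.
The (1 − t) factor cancels: (EBIT − 2,000) × 730,000 = (EBIT − 242,000) × 1,480,000.
EBIT × (1,480,000 − 730,000) = 242,000 × 1,480,000 − 2,000 × 730,000 = 356,700,000,000, so EBIT = 356,700,000,000 ÷ 750,000 = 475,600.00.

R$475,600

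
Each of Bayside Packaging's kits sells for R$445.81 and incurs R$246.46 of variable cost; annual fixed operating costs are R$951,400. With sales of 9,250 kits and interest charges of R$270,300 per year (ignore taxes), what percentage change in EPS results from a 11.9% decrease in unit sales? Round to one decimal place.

-35.3%

Contribution at this volume is 9,250 × R$199.35 = R$1,843,987.50.
Operating income = contribution − fixed costs = R$1,843,987.50 − R$951,400 = R$892,587.50.
After interest of R$270,300.00, pre-tax earnings = R$622,287.50.
DCL = total CM / (EBIT − I) = R$1,843,987.50 / R$622,287.50 = 2.9632.
%ΔEPS = DCL × %ΔSales = 2.9632 × -11.9% = -35.3%.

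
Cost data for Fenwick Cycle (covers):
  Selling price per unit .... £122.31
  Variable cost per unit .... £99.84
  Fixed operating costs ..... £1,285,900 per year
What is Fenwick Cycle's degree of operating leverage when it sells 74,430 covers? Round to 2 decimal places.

4.33

Contribution at this volume is 74,430 × £22.47 = £1,672,442.10.
Operating income = contribution − fixed costs = £1,672,442.10 − £1,285,900 = £386,542.10.
So DOL = total CM / EBIT = £1,672,442.10 / £386,542.10 = 4.3267.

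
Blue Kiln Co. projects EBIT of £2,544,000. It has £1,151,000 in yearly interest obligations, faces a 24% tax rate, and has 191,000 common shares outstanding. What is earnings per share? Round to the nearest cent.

£5.54

Pre-tax income = £2,544,000 − £1,151,000.00 = £1,393,000.00.
Net income = £1,393,000.00 × (1 − 0.24) = £1,058,680.00.
Per share: £1,058,680.00 / 191,000 shares = £5.54.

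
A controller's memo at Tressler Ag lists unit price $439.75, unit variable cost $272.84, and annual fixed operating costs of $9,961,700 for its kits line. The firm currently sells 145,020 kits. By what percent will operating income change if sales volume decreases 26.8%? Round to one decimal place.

Contribution at this volume is 145,020 × $166.91 = $24,205,288.20.
Subtracting fixed costs: EBIT = $24,205,288.20 − $9,961,700 = $14,243,588.20.
So DOL = total CM / EBIT = $24,205,288.20 / $14,243,588.20 = 1.6994.
Operating income changes by 1.6994 × -26.8% = -45.5%.

-45.5%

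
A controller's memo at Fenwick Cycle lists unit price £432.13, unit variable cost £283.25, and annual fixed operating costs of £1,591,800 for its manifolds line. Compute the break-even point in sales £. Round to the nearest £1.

£4,620,262

Contribution margin per unit = £432.13 − £283.25 = £148.88, a CM ratio of £148.88 ÷ £432.13 = 0.3445.
Break-even sales = FC ÷ CM ratio = £1,591,800 × £432.13 / £148.88 = £4,620,262.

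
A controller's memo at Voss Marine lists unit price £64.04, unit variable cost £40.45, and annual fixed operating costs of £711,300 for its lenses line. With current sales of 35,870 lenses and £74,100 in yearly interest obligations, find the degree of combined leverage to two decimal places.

Total contribution margin = 35,870 × £23.59 = £846,173.30.
Operating income = contribution − fixed costs = £846,173.30 − £711,300 = £134,873.30. Interest = £74,100.00, so EBIT − I = £60,773.30.
Degree of total leverage = total CM / (EBIT − interest) = £846,173.30 / £60,773.30 = 13.9234.

13.92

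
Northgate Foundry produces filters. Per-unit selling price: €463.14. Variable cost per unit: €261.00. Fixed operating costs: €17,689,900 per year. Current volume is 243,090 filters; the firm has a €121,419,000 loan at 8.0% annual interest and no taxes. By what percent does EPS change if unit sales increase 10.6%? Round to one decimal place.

Total contribution margin = 243,090 × €202.14 = €49,138,212.60.
EBIT = €49,138,212.60 − €17,689,900 = €31,448,312.60.
After interest of €9,713,520.00, pre-tax earnings = €21,734,792.60.
DCL = total CM / (EBIT − I) = €49,138,212.60 / €21,734,792.60 = 2.2608.
EPS therefore changes by 2.2608 × (+10.6%) = +24.0%.

+24.0%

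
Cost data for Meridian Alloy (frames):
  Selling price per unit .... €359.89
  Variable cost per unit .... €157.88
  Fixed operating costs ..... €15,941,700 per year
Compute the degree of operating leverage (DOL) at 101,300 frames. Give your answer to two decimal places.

Total contribution margin = 101,300 × €202.01 = €20,463,613.00.
Subtracting fixed costs: EBIT = €20,463,613.00 − €15,941,700 = €4,521,913.00.
DOL = contribution ÷ EBIT = €20,463,613.00 ÷ €4,521,913.00 = 4.5254.

4.53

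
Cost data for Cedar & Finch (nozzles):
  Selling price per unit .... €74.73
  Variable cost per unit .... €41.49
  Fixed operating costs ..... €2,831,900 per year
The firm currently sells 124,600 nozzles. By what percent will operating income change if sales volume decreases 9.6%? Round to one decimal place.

Total contribution margin = 124,600 × €33.24 = €4,141,704.00.
EBIT = €4,141,704.00 − €2,831,900 = €1,309,804.00.
Degree of operating leverage = €4,141,704.00 / €1,309,804.00 = 3.1621.
So EBIT moves 3.1621 × (-9.6%) = -30.4%.

-30.4%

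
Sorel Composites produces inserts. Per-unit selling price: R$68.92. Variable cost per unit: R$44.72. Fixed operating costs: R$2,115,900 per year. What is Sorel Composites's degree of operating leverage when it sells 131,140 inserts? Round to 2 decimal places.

Total contribution margin = 131,140 × R$24.20 = R$3,173,588.00.
Subtracting fixed costs: EBIT = R$3,173,588.00 − R$2,115,900 = R$1,057,688.00.
Degree of operating leverage = R$3,173,588.00 / R$1,057,688.00 = 3.0005.

3.00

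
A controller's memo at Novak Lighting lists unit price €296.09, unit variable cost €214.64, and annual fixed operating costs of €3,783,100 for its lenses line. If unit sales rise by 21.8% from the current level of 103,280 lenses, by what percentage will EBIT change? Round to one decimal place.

Contribution at this volume is 103,280 × €81.45 = €8,412,156.00.
Subtracting fixed costs: EBIT = €8,412,156.00 − €3,783,100 = €4,629,056.00.
DOL = contribution ÷ EBIT = €8,412,156.00 ÷ €4,629,056.00 = 1.8173.
Operating income changes by 1.8173 × +21.8% = +39.6%.

+39.6%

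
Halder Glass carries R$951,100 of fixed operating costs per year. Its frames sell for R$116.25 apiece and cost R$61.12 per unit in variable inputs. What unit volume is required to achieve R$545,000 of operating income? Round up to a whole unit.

Unit CM = price − variable cost = R$116.25 − R$61.12 = R$55.13.
Units = (FC + target) / CM = (R$951,100 + R$545,000) / R$55.13 = 27,137.67, so 27,138 frames.

27,138 frames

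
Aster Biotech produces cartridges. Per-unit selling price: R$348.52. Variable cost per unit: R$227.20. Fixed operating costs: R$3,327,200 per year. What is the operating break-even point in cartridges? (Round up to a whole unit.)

27,425 cartridges

Each unit contributes R$348.52 − R$227.20 = R$121.32.
Break-even Q = R$3,327,200 / R$121.32 = 27,424.99 → 27,425 cartridges.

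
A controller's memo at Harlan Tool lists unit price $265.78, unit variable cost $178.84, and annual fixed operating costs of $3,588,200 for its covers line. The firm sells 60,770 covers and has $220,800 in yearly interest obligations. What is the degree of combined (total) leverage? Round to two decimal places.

Contribution at this volume is 60,770 × $86.94 = $5,283,343.80.
Operating income = contribution − fixed costs = $5,283,343.80 − $3,588,200 = $1,695,143.80. Interest = $220,800.00, so EBIT − I = $1,474,343.80.
DCL = contribution ÷ (EBIT − I) = $5,283,343.80 ÷ $1,474,343.80 = 3.5835.

3.58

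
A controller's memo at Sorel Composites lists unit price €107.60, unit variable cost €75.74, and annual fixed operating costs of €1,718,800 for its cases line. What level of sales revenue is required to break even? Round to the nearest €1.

€5,804,861

Contribution margin per unit = €107.60 − €75.74 = €31.86, a CM ratio of €31.86 ÷ €107.60 = 0.2961.
Break-even revenue = fixed costs × price ÷ CM = €1,718,800 × €107.60 ÷ €31.86 = €5,804,861.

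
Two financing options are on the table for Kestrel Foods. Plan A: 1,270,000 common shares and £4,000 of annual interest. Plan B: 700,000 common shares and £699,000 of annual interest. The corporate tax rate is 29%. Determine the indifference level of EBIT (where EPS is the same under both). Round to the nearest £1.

£1,552,509

At indifference, (EBIT − 4,000)(1 − t)/1,270,000 = (EBIT − 699,000)(1 − t)/700,000.
The (1 − t) factor cancels: (EBIT − 4,000) × 700,000 = (EBIT − 699,000) × 1,270,000.
EBIT × (1,270,000 − 700,000) = 699,000 × 1,270,000 − 4,000 × 700,000 = 884,930,000,000, so EBIT = 884,930,000,000 ÷ 570,000 = 1,552,508.77.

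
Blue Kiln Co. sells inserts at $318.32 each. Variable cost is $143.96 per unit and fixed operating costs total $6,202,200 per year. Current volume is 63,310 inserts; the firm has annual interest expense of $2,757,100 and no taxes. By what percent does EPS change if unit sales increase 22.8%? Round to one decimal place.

+121.0%

Contribution at this volume is 63,310 × $174.36 = $11,038,731.60.
Subtracting fixed costs: EBIT = $11,038,731.60 − $6,202,200 = $4,836,531.60.
Interest = $2,757,100.00, so EBIT − I = $2,079,431.60.
DCL = total CM / (EBIT − I) = $11,038,731.60 / $2,079,431.60 = 5.3085.
%ΔEPS = DCL × %ΔSales = 5.3085 × +22.8% = +121.0%.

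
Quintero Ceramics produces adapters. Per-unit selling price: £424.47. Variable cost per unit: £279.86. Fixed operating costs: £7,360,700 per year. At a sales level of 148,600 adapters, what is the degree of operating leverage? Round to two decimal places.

1.52

At 148,600 units, contribution = 148,600 × £144.61 = £21,489,046.00.
Operating income = contribution − fixed costs = £21,489,046.00 − £7,360,700 = £14,128,346.00.
Degree of operating leverage = £21,489,046.00 / £14,128,346.00 = 1.5210.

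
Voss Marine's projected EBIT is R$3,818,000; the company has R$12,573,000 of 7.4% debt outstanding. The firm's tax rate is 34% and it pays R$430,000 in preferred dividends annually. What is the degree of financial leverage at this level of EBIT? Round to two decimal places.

Annual interest charges come to R$930,402.00.
Pre-tax preferred-dividend burden = R$430,000 ÷ (1 − 0.34) = R$651,515.15.
DFL = EBIT ÷ [EBIT − I − D_p/(1−t)] = R$3,818,000 ÷ [R$3,818,000 − R$930,402.00 − R$651,515.15] = R$3,818,000 ÷ R$2,236,082.85 = 1.7075.

1.71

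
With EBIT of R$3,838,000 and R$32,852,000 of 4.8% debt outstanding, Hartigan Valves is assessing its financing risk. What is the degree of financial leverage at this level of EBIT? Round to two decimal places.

1.70

Interest = R$1,576,896.00.
DFL = EBIT ÷ (EBIT − I) = R$3,838,000 ÷ (R$3,838,000 − R$1,576,896.00) = R$3,838,000 ÷ R$2,261,104.00 = 1.6974.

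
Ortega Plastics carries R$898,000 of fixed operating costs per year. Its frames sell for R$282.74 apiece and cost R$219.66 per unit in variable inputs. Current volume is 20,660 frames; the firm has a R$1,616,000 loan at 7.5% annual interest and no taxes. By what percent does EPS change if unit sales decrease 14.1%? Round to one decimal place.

-64.7%

Contribution at this volume is 20,660 × R$63.08 = R$1,303,232.80.
Subtracting fixed costs: EBIT = R$1,303,232.80 − R$898,000 = R$405,232.80.
Interest = R$121,200.00, so EBIT − I = R$284,032.80.
Degree of combined leverage = contribution ÷ (EBIT − I) = R$1,303,232.80 ÷ R$284,032.80 = 4.5883.
EPS therefore changes by 4.5883 × (-14.1%) = -64.7%.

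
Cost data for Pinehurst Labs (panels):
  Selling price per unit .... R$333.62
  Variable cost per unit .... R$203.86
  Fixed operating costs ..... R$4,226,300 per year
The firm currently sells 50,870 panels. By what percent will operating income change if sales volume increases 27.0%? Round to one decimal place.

+75.1%

Contribution at this volume is 50,870 × R$129.76 = R$6,600,891.20.
EBIT = R$6,600,891.20 − R$4,226,300 = R$2,374,591.20.
So DOL = total CM / EBIT = R$6,600,891.20 / R$2,374,591.20 = 2.7798.
Operating income changes by 2.7798 × +27.0% = +75.1%.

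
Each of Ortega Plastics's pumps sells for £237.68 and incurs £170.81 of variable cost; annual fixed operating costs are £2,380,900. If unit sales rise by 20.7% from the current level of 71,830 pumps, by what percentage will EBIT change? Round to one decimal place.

+41.0%

At 71,830 units, contribution = 71,830 × £66.87 = £4,803,272.10.
EBIT = £4,803,272.10 − £2,380,900 = £2,422,372.10.
Degree of operating leverage = £4,803,272.10 / £2,422,372.10 = 1.9829.
So EBIT moves 1.9829 × (+20.7%) = +41.0%.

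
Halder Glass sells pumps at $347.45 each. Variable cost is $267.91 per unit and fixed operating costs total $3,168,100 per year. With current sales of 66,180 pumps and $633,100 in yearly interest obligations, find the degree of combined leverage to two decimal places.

3.60

Total contribution margin = 66,180 × $79.54 = $5,263,957.20.
Subtracting fixed costs: EBIT = $5,263,957.20 − $3,168,100 = $2,095,857.20. Interest = $633,100.00, so EBIT − I = $1,462,757.20.
Degree of total leverage = total CM / (EBIT − interest) = $5,263,957.20 / $1,462,757.20 = 3.5987.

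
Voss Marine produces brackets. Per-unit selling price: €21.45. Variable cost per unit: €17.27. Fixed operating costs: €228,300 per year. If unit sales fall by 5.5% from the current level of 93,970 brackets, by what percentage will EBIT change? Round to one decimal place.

-13.1%

At 93,970 units, contribution = 93,970 × €4.18 = €392,794.60.
Operating income = contribution − fixed costs = €392,794.60 − €228,300 = €164,494.60.
DOL = contribution ÷ EBIT = €392,794.60 ÷ €164,494.60 = 2.3879.
So EBIT moves 2.3879 × (-5.5%) = -13.1%.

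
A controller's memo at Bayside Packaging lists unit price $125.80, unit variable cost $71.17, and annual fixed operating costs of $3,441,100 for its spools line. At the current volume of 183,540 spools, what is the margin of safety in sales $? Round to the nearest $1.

$15,165,291

Unit CM = price − variable cost = $125.80 − $71.17 = $54.63. Break-even units = $3,441,100 ÷ $54.63 = 62,989.20; break-even revenue = 62,989.20 × $125.80 = $7,924,041.37.
Actual sales revenue = 183,540 × $125.80 = $23,089,332.00.
Margin of safety = $23,089,332.00 − $7,924,041.37 = $15,165,291.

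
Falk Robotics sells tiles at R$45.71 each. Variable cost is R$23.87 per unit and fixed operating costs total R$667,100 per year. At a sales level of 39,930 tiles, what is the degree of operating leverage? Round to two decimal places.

4.25

Total contribution margin = 39,930 × R$21.84 = R$872,071.20.
Subtracting fixed costs: EBIT = R$872,071.20 − R$667,100 = R$204,971.20.
So DOL = total CM / EBIT = R$872,071.20 / R$204,971.20 = 4.2546.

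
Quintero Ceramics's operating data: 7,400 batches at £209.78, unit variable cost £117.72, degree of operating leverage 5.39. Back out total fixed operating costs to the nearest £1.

£554,854

Total contribution margin = 7,400 × £92.06 = £681,244.00.
DOL = contribution / EBIT, so EBIT = £681,244.00 / 5.39 = £126,390.35.
And FC = contribution − EBIT = £681,244.00 − £126,390.35 = £554,854.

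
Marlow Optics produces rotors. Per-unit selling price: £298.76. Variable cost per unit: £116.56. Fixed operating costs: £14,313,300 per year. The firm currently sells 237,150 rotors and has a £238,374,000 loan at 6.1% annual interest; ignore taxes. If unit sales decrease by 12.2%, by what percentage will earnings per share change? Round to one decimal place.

Total contribution margin = 237,150 × £182.20 = £43,208,730.00.
Subtracting fixed costs: EBIT = £43,208,730.00 − £14,313,300 = £28,895,430.00.
After interest of £14,540,814.00, pre-tax earnings = £14,354,616.00.
Degree of combined leverage = contribution ÷ (EBIT − I) = £43,208,730.00 ÷ £14,354,616.00 = 3.0101.
%ΔEPS = DCL × %ΔSales = 3.0101 × -12.2% = -36.7%.

-36.7%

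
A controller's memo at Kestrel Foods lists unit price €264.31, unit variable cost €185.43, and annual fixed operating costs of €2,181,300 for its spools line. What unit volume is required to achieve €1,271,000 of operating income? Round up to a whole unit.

43,767 spools

Unit CM = price − variable cost = €264.31 − €185.43 = €78.88.
Units = (FC + target) / CM = (€2,181,300 + €1,271,000) / €78.88 = 43,766.48, so 43,767 spools.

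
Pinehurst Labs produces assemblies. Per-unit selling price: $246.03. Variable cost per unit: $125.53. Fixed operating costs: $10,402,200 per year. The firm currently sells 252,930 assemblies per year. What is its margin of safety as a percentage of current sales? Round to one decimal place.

Contribution margin per unit = $246.03 − $125.53 = $120.50. Break-even units = $10,402,200 ÷ $120.50 = 86,325.31; break-even revenue = 86,325.31 × $246.03 = $21,238,616.32.
Actual sales revenue = 252,930 × $246.03 = $62,228,367.90.
Margin of safety = ($62,228,367.90 − $21,238,616.32) ÷ $62,228,367.90 = 65.9%.

65.9%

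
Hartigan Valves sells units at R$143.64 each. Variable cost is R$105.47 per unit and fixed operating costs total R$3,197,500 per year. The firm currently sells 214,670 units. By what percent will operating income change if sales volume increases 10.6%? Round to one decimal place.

Total contribution margin = 214,670 × R$38.17 = R$8,193,953.90.
Operating income = contribution − fixed costs = R$8,193,953.90 − R$3,197,500 = R$4,996,453.90.
So DOL = total CM / EBIT = R$8,193,953.90 / R$4,996,453.90 = 1.6400.
%ΔEBIT = DOL × %ΔSales = 1.6400 × +10.6% = +17.4%.

+17.4%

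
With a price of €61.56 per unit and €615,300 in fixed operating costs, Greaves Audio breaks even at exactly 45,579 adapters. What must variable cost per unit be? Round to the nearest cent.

At break-even, FC = Q × (P − VC), so P − VC = €615,300 ÷ 45,579 = €13.4996.
Hence VC = price − CM = €61.56 − €13.4996 = €48.06.

€48.06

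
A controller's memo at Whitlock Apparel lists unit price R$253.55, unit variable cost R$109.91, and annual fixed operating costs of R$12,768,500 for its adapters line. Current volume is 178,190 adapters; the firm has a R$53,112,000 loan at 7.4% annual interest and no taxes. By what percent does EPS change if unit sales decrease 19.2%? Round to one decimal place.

-55.2%

Total contribution margin = 178,190 × R$143.64 = R$25,595,211.60.
EBIT = R$25,595,211.60 − R$12,768,500 = R$12,826,711.60.
Interest = R$3,930,288.00, so EBIT − I = R$8,896,423.60.
Degree of combined leverage = contribution ÷ (EBIT − I) = R$25,595,211.60 ÷ R$8,896,423.60 = 2.8770.
%ΔEPS = DCL × %ΔSales = 2.8770 × -19.2% = -55.2%.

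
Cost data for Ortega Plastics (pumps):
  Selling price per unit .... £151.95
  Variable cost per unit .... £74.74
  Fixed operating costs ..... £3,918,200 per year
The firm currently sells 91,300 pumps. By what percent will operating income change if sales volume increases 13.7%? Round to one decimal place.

+30.8%

Total contribution margin = 91,300 × £77.21 = £7,049,273.00.
EBIT = £7,049,273.00 − £3,918,200 = £3,131,073.00.
DOL = contribution ÷ EBIT = £7,049,273.00 ÷ £3,131,073.00 = 2.2514.
Operating income changes by 2.2514 × +13.7% = +30.8%.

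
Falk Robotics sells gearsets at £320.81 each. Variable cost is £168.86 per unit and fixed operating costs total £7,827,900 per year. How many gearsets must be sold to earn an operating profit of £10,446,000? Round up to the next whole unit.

120,263 gearsets

Each unit contributes £320.81 − £168.86 = £151.95.
Need Q such that Q × £151.95 − £7,827,900 = £10,446,000, i.e. Q = £18,273,900 / £151.95 = 120,262.59 → 120,263.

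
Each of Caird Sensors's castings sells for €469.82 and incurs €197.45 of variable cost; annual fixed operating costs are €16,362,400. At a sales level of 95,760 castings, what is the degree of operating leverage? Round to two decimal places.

Total contribution margin = 95,760 × €272.37 = €26,082,151.20.
Subtracting fixed costs: EBIT = €26,082,151.20 − €16,362,400 = €9,719,751.20.
Degree of operating leverage = €26,082,151.20 / €9,719,751.20 = 2.6834.

2.68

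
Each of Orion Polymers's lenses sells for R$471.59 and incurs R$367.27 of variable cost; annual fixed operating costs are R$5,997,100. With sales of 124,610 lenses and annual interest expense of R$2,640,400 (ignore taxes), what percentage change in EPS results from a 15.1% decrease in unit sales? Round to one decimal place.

-45.0%

Total contribution margin = 124,610 × R$104.32 = R$12,999,315.20.
Operating income = contribution − fixed costs = R$12,999,315.20 − R$5,997,100 = R$7,002,215.20.
Interest = R$2,640,400.00, so EBIT − I = R$4,361,815.20.
DCL = total CM / (EBIT − I) = R$12,999,315.20 / R$4,361,815.20 = 2.9803.
EPS therefore changes by 2.9803 × (-15.1%) = -45.0%.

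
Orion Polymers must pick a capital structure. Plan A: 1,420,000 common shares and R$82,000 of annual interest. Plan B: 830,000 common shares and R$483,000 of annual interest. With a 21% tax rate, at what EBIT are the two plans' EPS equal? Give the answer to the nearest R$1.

At indifference, (EBIT − 82,000)(1 − t)/1,420,000 = (EBIT − 483,000)(1 − t)/830,000.
The (1 − t) factor cancels: (EBIT − 82,000) × 830,000 = (EBIT − 483,000) × 1,420,000.
EBIT × (1,420,000 − 830,000) = 483,000 × 1,420,000 − 82,000 × 830,000 = 617,800,000,000, so EBIT = 617,800,000,000 ÷ 590,000 = 1,047,118.64.

R$1,047,119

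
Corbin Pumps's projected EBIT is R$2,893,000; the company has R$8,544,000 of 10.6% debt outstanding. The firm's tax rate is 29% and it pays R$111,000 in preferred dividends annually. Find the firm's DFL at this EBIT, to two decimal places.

1.58

Annual interest charges come to R$905,664.00.
Preferred dividends grossed up pre-tax: R$111,000 / (1 − 0.29) = R$156,338.03.
DFL = EBIT ÷ [EBIT − I − D_p/(1−t)] = R$2,893,000 ÷ [R$2,893,000 − R$905,664.00 − R$156,338.03] = R$2,893,000 ÷ R$1,830,997.97 = 1.5800.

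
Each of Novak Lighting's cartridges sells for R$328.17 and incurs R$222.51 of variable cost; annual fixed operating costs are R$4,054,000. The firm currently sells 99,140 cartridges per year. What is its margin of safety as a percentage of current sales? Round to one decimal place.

61.3%

Contribution margin per unit = R$328.17 − R$222.51 = R$105.66. Break-even units = R$4,054,000 ÷ R$105.66 = 38,368.35; break-even revenue = 38,368.35 × R$328.17 = R$12,591,341.85.
Current sales = 99,140 × R$328.17 = R$32,534,773.80.
Margin of safety = (R$32,534,773.80 − R$12,591,341.85) ÷ R$32,534,773.80 = 61.3%.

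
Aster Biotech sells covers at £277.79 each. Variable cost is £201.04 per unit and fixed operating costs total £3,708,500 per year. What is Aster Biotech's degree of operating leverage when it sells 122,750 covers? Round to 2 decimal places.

Total contribution margin = 122,750 × £76.75 = £9,421,062.50.
Subtracting fixed costs: EBIT = £9,421,062.50 − £3,708,500 = £5,712,562.50.
DOL = contribution ÷ EBIT = £9,421,062.50 ÷ £5,712,562.50 = 1.6492.

1.65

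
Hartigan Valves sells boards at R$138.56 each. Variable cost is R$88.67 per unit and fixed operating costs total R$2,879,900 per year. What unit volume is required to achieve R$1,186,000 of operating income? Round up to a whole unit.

81,498 boards

Contribution margin per unit = R$138.56 − R$88.67 = R$49.89.
Required volume = (fixed costs + target profit) ÷ CM = (R$2,879,900 + R$1,186,000) ÷ R$49.89 = 81,497.29, so 81,498 boards.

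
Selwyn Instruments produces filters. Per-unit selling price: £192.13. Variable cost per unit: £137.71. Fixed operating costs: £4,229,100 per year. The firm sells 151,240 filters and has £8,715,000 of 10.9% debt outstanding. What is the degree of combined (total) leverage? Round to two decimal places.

2.70

Total contribution margin = 151,240 × £54.42 = £8,230,480.80.
Operating income = contribution − fixed costs = £8,230,480.80 − £4,229,100 = £4,001,380.80. Interest = £949,935.00, so EBIT − I = £3,051,445.80.
DCL = contribution ÷ (EBIT − I) = £8,230,480.80 ÷ £3,051,445.80 = 2.6972.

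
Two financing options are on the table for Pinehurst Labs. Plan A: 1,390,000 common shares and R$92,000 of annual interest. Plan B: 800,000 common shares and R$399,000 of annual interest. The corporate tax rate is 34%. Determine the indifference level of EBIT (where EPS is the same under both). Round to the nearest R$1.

At indifference, (EBIT − 92,000)(1 − t)/1,390,000 = (EBIT − 399,000)(1 − t)/800,000.
Cancelling (1 − t) and cross-multiplying: 800,000·(EBIT − 92,000) = 1,390,000·(EBIT − 399,000).
Solving, EBIT = (399,000·1,390,000 − 92,000·800,000) / (1,390,000 − 800,000) = 481,010,000,000 / 590,000 = 815,271.19.

R$815,271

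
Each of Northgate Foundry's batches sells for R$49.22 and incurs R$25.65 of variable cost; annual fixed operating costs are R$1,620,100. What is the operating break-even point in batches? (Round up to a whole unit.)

68,736 batches

Contribution margin per unit = R$49.22 − R$25.65 = R$23.57.
Break-even volume = fixed costs ÷ CM per unit = R$1,620,100 ÷ R$23.57 = 68,735.68, so 68,736 batches.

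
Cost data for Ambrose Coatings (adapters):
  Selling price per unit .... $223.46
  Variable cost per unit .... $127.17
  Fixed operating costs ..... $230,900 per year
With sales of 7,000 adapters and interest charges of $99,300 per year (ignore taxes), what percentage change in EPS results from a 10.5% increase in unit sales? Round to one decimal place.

+20.6%

At 7,000 units, contribution = 7,000 × $96.29 = $674,030.00.
Operating income = contribution − fixed costs = $674,030.00 − $230,900 = $443,130.00.
After interest of $99,300.00, pre-tax earnings = $343,830.00.
Degree of combined leverage = contribution ÷ (EBIT − I) = $674,030.00 ÷ $343,830.00 = 1.9604.
%ΔEPS = DCL × %ΔSales = 1.9604 × +10.5% = +20.6%.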